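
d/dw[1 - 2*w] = -2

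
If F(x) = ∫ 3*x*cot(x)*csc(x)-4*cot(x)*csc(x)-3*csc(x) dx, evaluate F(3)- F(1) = -5*csc(3) - csc(1)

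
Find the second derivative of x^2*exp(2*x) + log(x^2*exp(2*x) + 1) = (4*x^6*exp(6*x) + 8*x^5*exp(6*x) + 2*x^4*exp(6*x) + 8*x^4*exp(4*x) + 16*x^3*exp(4*x) + 2*x^2*exp(4*x) + 8*x^2*exp(2*x) + 16*x*exp(2*x) + 4*exp(2*x))/(x^4*exp(4*x) + 2*x^2*exp(2*x) + 1)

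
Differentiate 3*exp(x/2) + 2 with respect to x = 3*exp(x/2)/2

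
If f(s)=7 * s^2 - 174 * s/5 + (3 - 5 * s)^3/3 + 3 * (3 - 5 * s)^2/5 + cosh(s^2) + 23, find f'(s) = -125*s^2 + 2*s*sinh(s^2) + 194*s - 489/5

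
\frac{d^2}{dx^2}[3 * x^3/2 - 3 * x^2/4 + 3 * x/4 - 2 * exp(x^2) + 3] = -8*x^2*exp(x^2) + 9*x - 4*exp(x^2) - 3/2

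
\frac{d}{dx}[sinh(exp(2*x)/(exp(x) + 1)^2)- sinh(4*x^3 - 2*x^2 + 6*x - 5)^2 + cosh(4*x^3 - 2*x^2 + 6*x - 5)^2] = 2*exp(2*x)*cosh(exp(2*x)/(exp(2*x) + 2*exp(x) + 1))/(exp(3*x) + 3*exp(2*x) + 3*exp(x) + 1)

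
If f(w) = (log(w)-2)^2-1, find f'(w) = (2*log(w) - 4)/w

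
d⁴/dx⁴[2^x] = 2^x*log(2)^4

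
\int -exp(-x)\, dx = exp(-x) + C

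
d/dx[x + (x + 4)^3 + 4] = 3*x^2 + 24*x + 49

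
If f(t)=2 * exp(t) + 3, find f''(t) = 2*exp(t)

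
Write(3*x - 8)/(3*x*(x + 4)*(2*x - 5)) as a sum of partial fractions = -2/(195*(2*x - 5)) - 5/(39*(x + 4)) + 2/(15*x)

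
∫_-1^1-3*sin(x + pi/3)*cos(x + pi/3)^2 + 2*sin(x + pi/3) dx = 5*sqrt(3)*sin(1)/4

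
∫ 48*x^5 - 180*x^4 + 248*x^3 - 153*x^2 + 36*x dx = 8*x^6 - 36*x^5 + 62*x^4 - 51*x^3 + 18*x^2 + C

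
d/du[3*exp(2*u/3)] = 2*exp(2*u/3)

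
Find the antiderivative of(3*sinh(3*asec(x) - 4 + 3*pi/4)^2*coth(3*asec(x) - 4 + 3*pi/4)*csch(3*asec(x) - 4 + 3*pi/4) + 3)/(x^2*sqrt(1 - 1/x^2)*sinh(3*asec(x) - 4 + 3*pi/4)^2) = -(cosh(3*asec(x) - 4 + 3*pi/4) + 1)/sinh(3*asec(x) - 4 + 3*pi/4) + C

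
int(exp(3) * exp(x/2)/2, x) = exp(x/2 + 3) + C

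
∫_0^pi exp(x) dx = -1 + exp(pi)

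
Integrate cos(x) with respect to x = sin(x) + C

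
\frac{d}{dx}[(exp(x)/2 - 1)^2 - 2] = exp(2*x)/2 - exp(x)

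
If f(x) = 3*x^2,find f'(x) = 6*x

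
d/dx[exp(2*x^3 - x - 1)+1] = (6*x^2 - 1)*exp(2*x^3 - x - 1)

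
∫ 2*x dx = x^2 + C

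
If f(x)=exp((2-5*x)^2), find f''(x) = 2500*x^2*exp(25*x^2 - 20*x + 4) - 2000*x*exp(25*x^2 - 20*x + 4) + 450*exp(25*x^2 - 20*x + 4)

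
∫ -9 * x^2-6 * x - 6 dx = -3*x^3 - 3*x^2 - 6*x + C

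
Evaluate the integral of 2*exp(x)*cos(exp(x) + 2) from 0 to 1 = 2*sin(2 + E) - 2*sin(3)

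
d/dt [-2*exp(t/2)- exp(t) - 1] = -exp(t/2) - exp(t)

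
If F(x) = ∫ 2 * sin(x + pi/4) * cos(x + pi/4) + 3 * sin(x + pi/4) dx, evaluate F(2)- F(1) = 3*cos(pi/4 + 1) - sin(2)/2 + sin(4)/2 - 3*cos(pi/4 + 2)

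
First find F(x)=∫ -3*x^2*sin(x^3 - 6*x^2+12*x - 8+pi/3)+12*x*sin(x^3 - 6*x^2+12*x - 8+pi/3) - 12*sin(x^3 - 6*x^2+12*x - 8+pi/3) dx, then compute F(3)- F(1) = -sqrt(3)*sin(1)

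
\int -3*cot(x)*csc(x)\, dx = 3*csc(x) + C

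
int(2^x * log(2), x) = 2^x + C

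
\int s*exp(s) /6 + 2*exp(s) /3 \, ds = (s + 3)*exp(s)/6 + C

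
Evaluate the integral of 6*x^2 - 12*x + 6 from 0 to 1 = 2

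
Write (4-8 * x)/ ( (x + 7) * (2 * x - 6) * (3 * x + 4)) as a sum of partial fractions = -66/(221*(3*x + 4)) + 3/(17*(x + 7)) - 1/(13*(x - 3))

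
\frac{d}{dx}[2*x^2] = 4*x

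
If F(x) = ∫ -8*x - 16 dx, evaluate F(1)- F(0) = -20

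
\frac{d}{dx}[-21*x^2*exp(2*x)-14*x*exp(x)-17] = -42*x^2*exp(2*x) - 42*x*exp(2*x) - 14*x*exp(x) - 14*exp(x)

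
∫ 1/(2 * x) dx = log(x)/2 + C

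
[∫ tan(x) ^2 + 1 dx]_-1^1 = 2*tan(1)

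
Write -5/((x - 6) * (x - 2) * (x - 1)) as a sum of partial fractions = -1/(x - 1) + 5/(4*(x - 2)) - 1/(4*(x - 6))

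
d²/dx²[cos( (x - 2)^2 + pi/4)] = -4*x^2*cos(x^2 - 4*x + pi/4 + 4) + 16*x*cos(x^2 - 4*x + pi/4 + 4) - 2*sin(x^2 - 4*x + pi/4 + 4) - 16*cos(x^2 - 4*x + pi/4 + 4)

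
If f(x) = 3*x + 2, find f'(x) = 3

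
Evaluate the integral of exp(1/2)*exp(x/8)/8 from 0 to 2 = -exp(1/2) + exp(3/4)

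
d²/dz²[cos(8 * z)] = -64*cos(8*z)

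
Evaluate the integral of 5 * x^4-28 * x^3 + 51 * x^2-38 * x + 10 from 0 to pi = (-2 + (-2 + pi)^2)*(-1 + pi)^3 + 2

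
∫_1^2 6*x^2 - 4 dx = 10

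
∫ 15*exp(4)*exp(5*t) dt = 3*exp(5*t + 4) + C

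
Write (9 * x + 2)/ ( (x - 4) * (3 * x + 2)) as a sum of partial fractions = 6/(7*(3*x + 2)) + 19/(7*(x - 4))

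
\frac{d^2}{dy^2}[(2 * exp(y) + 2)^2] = 16*exp(2*y) + 8*exp(y)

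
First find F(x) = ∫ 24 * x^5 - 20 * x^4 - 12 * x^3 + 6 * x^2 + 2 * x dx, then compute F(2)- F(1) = 100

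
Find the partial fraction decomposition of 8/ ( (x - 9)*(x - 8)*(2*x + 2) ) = 2/(45*(x + 1)) - 4/(9*(x - 8)) + 2/(5*(x - 9))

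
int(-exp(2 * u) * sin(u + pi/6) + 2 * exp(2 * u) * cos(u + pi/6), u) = exp(2*u)*cos(u + pi/6) + C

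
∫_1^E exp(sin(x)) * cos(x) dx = -exp(sin(1)) + exp(sin(E))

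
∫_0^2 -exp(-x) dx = -1 + exp(-2)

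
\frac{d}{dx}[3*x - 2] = 3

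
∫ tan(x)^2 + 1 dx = tan(x) + C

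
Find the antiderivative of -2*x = -x^2 + C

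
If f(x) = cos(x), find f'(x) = -sin(x)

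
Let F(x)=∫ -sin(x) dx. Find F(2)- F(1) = -cos(1) + cos(2)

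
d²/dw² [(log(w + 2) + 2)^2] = (-2*log(w + 2) - 2)/(w^2 + 4*w + 4)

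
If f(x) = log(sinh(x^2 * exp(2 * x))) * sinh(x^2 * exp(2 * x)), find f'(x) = 2*x*(x*log(sinh(x^2*exp(2*x))) + x + log(sinh(x^2*exp(2*x))) + 1)*exp(2*x)*cosh(x^2*exp(2*x))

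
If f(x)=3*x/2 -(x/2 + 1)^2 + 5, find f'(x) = 1/2 - x/2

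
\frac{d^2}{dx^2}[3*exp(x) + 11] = 3*exp(x)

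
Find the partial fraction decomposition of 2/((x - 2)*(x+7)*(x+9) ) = 1/(11*(x + 9)) - 1/(9*(x + 7)) + 2/(99*(x - 2))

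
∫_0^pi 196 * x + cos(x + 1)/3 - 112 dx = -112*pi - 2*sin(1)/3 + 98*pi^2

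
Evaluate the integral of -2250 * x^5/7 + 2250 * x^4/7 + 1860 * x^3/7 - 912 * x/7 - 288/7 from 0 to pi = -15*(-5*pi^3 + 3 + 4*pi + 3*pi^2)^2/7 - 90*pi^3/7 + 135/7 + 72*pi/7 + 54*pi^2/7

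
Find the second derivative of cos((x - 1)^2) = -4*x^2*cos(x^2 - 2*x + 1) + 8*x*cos(x^2 - 2*x + 1) - 2*sin(x^2 - 2*x + 1) - 4*cos(x^2 - 2*x + 1)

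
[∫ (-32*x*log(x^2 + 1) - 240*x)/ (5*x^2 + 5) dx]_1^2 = -24*log(5) - 8*log(5)^2/5 + 8*log(2)^2/5 + 24*log(2)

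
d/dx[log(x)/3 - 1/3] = 1/(3*x)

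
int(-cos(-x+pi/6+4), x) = sin(-x + pi/6 + 4) + C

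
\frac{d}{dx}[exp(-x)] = -exp(-x)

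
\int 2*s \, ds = s^2 + C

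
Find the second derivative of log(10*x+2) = -25/(25*x^2 + 10*x + 1)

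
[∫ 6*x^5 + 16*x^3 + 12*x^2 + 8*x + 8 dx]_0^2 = 192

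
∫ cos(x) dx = sin(x) + C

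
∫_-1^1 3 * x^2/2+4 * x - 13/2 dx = -12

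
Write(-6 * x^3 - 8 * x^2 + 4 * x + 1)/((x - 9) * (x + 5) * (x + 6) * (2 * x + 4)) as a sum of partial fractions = -197/(24*(x + 6)) + 177/(28*(x + 5)) - 3/(88*(x + 2)) - 997/(924*(x - 9))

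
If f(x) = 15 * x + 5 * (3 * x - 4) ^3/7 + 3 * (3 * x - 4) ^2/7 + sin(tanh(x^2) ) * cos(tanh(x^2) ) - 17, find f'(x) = 405*x^2/7 - 4*x*sin(tanh(x^2))^2/cosh(x^2)^2 - 1026*x/7 + 2*x/cosh(x^2)^2 + 753/7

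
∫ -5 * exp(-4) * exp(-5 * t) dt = exp(-5*t - 4) + C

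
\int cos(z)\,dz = sin(z) + C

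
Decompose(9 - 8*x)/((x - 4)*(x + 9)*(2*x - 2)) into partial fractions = 81/(260*(x + 9)) - 1/(60*(x - 1)) - 23/(78*(x - 4))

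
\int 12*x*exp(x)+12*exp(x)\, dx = 12*x*exp(x) + C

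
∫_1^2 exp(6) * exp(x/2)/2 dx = -exp(13/2) + exp(7)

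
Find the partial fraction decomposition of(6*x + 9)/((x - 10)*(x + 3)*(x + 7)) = -33/(68*(x + 7)) + 9/(52*(x + 3)) + 69/(221*(x - 10))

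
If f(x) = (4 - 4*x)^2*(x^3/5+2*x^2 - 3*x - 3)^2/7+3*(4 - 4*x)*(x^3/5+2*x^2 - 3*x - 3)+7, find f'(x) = 128*x^7/175 + 288*x^6/25 + 2976*x^5/175 - 1440*x^4/7 + 8048*x^3/35 + 324*x^2/35 - 120*x/7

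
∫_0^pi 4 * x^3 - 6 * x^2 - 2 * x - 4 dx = -12 + (-2 + pi)^2*(2 + (1 + pi)^2)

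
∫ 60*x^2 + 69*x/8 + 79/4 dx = 20*x^3 + 69*x^2/16 + 79*x/4 + C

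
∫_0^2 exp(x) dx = -1 + exp(2)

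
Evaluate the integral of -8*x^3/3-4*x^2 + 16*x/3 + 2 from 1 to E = (2*E/3 + 2)*(-exp(3) + E + exp(2)) - 8/3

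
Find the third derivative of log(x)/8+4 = 1/(4*x^3)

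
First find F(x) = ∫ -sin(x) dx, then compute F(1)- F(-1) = 0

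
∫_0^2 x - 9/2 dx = -7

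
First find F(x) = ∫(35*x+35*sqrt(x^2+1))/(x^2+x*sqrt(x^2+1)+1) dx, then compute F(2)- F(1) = -35*log(1 + sqrt(2)) + 35*log(2 + sqrt(5))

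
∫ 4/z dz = 4*log(z) + C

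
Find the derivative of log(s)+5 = 1/s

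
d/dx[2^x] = 2^x*log(2)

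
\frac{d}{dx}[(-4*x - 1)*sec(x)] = -4*x*tan(x)*sec(x) - tan(x)*sec(x) - 4*sec(x)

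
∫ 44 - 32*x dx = -16*x^2 + 44*x + C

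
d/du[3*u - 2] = 3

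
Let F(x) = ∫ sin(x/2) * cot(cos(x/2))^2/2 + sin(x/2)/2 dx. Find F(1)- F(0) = -cot(1) + cot(cos(1/2))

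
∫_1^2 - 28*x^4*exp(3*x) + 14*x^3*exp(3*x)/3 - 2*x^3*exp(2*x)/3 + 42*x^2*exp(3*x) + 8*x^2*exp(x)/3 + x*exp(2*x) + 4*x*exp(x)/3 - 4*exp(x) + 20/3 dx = -112*exp(6)/3 - 14*exp(3)/3 - 2*exp(4)/3 + 4*E/3 + 20/3 + 5*exp(2)/2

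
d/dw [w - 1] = 1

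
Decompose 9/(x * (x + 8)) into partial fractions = -9/(8*(x + 8)) + 9/(8*x)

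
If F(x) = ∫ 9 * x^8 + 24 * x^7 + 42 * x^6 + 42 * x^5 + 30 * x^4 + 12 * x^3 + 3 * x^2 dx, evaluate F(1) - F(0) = 27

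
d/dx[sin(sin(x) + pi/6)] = cos(x)*cos(sin(x) + pi/6)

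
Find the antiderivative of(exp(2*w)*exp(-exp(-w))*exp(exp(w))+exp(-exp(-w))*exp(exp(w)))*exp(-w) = exp(2*sinh(w)) + C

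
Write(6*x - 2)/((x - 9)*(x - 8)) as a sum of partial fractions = -46/(x - 8) + 52/(x - 9)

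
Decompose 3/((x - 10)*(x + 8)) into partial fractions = -1/(6*(x + 8)) + 1/(6*(x - 10))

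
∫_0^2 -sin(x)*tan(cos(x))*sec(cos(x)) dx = -sec(1) + sec(cos(2))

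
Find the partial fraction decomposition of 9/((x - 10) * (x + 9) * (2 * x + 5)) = -36/(325*(2*x + 5)) + 9/(247*(x + 9)) + 9/(475*(x - 10))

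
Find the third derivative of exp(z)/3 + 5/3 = exp(z)/3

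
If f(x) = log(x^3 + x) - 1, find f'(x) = (3*x^2 + 1)/(x^3 + x)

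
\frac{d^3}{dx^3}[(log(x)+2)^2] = (4*log(x) + 2)/x^3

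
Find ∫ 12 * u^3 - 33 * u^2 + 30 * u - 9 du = 3*u^4 - 11*u^3 + 15*u^2 - 9*u + C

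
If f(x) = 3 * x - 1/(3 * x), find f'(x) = (9*x^2 + 1)/(3*x^2)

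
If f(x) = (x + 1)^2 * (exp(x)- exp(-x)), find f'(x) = (x^2*exp(2*x) + x^2 + 4*x*exp(2*x) + 3*exp(2*x) - 1)*exp(-x)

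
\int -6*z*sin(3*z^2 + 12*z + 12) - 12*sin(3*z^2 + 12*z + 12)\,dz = cos(3*(z + 2)^2) + C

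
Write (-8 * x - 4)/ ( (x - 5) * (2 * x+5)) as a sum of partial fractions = -32/(15*(2*x + 5)) - 44/(15*(x - 5))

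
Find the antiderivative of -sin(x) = cos(x) + C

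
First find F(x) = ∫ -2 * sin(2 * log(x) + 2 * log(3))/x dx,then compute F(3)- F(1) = cos(4*log(3)) - cos(2*log(3))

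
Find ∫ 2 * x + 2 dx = x^2 + 2*x + C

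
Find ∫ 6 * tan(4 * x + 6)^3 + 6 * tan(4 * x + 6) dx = 3*tan(4*x + 6)^2/4 + C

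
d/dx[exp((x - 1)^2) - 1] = 2*x*exp(x^2 - 2*x + 1) - 2*exp(x^2 - 2*x + 1)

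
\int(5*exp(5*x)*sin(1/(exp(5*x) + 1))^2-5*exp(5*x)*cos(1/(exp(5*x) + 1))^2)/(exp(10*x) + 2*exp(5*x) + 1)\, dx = sin(2/(exp(5*x) + 1))/2 + C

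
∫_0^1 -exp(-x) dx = -1 + exp(-1)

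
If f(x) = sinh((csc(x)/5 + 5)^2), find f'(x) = -2*(1 + 1/(25*sin(x)))*cos(x)*cosh(25 + 2/sin(x) + 1/(25*sin(x)^2))/sin(x)^2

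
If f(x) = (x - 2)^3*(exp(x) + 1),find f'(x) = x^3*exp(x) - 3*x^2*exp(x) + 3*x^2 - 12*x + 4*exp(x) + 12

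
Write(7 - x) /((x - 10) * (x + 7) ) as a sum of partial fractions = -14/(17*(x + 7)) - 3/(17*(x - 10))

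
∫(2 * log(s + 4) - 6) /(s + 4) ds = (log(s + 4) - 3)^2 + C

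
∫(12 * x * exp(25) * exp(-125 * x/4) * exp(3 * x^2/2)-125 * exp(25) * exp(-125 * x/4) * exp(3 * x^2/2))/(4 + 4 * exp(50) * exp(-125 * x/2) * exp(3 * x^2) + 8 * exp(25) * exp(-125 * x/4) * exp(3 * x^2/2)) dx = exp((x - 20)*(6*x - 5)/4)/(exp((x - 20)*(6*x - 5)/4) + 1) + C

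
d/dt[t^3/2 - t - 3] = 3*t^2/2 - 1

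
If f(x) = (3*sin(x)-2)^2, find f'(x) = 6*(3*sin(x) - 2)*cos(x)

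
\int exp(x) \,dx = exp(x) + C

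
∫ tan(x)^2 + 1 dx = tan(x) + C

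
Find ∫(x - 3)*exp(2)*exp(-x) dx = (2 - x)*exp(2 - x) + C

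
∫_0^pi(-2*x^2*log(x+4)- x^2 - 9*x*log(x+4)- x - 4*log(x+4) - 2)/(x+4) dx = (-pi^2 - pi - 2)*log(pi + 4) + 4*log(2)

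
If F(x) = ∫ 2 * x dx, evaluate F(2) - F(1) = 3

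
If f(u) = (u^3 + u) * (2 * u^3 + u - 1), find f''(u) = 60*u^4 + 36*u^2 - 6*u + 2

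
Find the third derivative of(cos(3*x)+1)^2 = 54*sin(3*x) + 108*sin(6*x)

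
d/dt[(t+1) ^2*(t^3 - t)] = 5*t^4 + 8*t^3 - 4*t - 1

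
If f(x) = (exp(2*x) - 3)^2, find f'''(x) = 64*exp(4*x) - 48*exp(2*x)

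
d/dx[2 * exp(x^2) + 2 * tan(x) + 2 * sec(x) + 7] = 4*x*exp(x^2) + 2*sin(x)/cos(x)^2 + 2/cos(x)^2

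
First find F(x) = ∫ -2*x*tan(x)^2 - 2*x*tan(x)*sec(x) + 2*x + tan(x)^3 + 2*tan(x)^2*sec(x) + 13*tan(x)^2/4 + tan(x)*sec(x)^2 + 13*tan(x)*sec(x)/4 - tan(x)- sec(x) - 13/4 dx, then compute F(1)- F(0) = -35/4 + tan(1)/4 + sec(1)/4 + (1 + tan(1) + sec(1))^2/2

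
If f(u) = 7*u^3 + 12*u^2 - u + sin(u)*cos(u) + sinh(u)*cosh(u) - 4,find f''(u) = 42*u - 2*sin(2*u) + 2*sinh(2*u) + 24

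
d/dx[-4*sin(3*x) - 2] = -12*cos(3*x)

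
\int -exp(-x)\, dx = exp(-x) + C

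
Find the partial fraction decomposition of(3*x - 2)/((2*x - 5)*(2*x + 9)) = 31/(28*(2*x + 9)) + 11/(28*(2*x - 5))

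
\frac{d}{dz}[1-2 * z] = -2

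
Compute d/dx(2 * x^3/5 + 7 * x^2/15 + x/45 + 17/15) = 6*x^2/5 + 14*x/15 + 1/45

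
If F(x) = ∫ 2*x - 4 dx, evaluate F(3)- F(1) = 0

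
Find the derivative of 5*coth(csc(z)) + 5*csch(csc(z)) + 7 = 5*(cosh(1/sin(z)) + 1)*cos(z)/(sin(z)^2*sinh(1/sin(z))^2)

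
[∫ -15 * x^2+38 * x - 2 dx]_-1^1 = -14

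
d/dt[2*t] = 2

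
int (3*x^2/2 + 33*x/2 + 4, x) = x^3/2 + 33*x^2/4 + 4*x + C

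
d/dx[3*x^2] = 6*x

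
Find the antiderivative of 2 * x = x^2 + C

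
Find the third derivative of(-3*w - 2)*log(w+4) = (3*w + 32)/(w^3 + 12*w^2 + 48*w + 64)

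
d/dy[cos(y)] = -sin(y)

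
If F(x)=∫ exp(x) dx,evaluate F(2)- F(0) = -1 + exp(2)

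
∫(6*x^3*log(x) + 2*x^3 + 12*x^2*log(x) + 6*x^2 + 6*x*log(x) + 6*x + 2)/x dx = 2*(x + 1)^3*log(x) + C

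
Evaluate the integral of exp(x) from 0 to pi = -1 + exp(pi)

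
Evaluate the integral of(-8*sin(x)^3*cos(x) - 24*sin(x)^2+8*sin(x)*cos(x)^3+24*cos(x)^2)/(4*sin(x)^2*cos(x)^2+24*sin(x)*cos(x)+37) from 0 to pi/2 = 0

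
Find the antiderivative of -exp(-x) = exp(-x) + C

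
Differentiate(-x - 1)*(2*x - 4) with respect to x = 2 - 4*x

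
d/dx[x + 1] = 1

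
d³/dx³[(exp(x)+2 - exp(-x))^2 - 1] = (8*exp(4*x) + 4*exp(3*x) + 4*exp(x) - 8)*exp(-2*x)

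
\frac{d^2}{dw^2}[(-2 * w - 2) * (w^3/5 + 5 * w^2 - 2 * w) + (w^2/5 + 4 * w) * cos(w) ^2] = -2*w^2*cos(2*w)/5 - 24*w^2/5 - 4*w*sin(2*w)/5 - 8*w*cos(2*w) - 312*w/5 - 8*sin(2*w) + cos(2*w)/5 - 59/5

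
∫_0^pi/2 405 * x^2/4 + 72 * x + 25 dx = 25*pi/2 + 9*pi^2 + 135*pi^3/32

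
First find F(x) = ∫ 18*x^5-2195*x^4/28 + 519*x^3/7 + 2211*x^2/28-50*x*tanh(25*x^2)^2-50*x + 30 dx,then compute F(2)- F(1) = -tanh(25) + tanh(100) + 181/4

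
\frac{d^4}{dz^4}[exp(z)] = exp(z)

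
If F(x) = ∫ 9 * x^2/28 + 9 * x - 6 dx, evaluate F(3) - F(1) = 375/14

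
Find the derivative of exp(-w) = -exp(-w)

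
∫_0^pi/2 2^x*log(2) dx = -1 + 2^(pi/2)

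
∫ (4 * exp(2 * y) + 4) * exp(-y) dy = 8*sinh(y) + C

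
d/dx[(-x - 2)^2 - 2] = 2*x + 4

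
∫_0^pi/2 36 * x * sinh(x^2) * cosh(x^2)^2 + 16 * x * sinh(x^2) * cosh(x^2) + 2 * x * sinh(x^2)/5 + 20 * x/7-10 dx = -5*pi - 51/5 + cosh(pi^2/4)/5 + 5*pi^2/14 + 4*cosh(pi^2/4)^2 + 6*cosh(pi^2/4)^3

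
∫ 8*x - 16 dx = 4*x^2 - 16*x + C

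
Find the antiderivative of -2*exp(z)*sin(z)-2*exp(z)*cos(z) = -2*exp(z)*sin(z) + C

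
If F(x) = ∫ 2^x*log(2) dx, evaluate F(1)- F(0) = 1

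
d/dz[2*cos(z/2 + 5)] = -sin(z/2 + 5)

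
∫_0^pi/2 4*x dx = pi^2/2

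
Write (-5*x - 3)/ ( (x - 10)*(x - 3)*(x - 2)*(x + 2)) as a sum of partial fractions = -7/(240*(x + 2)) - 13/(32*(x - 2)) + 18/(35*(x - 3)) - 53/(672*(x - 10))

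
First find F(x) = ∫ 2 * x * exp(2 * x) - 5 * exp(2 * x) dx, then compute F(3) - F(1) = 2*exp(2)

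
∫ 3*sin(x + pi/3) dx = -3*cos(x + pi/3) + C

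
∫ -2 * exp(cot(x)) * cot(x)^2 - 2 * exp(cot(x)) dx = 2*exp(cot(x)) + C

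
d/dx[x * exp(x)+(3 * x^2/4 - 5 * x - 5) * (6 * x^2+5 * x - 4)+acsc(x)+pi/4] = (72*x^5*sqrt(1 - 1/x^2) - 315*x^4*sqrt(1 - 1/x^2) + 4*x^3*sqrt(1 - 1/x^2)*exp(x) - 464*x^3*sqrt(1 - 1/x^2) + 4*x^2*sqrt(1 - 1/x^2)*exp(x) - 20*x^2*sqrt(1 - 1/x^2) - 4)/(4*x^2*sqrt(1 - 1/x^2))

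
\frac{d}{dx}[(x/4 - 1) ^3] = 3*x^2/64 - 3*x/8 + 3/4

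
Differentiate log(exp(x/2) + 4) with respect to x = exp(x/2)/(2*exp(x/2) + 8)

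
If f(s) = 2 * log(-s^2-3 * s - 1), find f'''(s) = (8*s^3 + 36*s^2 + 84*s + 72)/(s^6 + 9*s^5 + 30*s^4 + 45*s^3 + 30*s^2 + 9*s + 1)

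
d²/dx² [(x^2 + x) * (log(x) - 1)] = (2*x*log(x) + x + 1)/x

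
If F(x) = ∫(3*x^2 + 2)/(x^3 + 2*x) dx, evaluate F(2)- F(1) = -log(3) + log(12)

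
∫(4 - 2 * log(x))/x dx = (4 - log(x))*log(x) + C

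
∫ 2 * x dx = x^2 + C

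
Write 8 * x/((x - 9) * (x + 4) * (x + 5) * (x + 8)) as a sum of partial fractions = 16/(51*(x + 8)) - 20/(21*(x + 5)) + 8/(13*(x + 4)) + 36/(1547*(x - 9))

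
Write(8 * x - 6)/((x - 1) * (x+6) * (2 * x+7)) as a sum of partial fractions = 136/(45*(2*x + 7)) - 54/(35*(x + 6)) + 2/(63*(x - 1))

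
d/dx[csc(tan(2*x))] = -2*cos(tan(2*x))/(sin(tan(2*x))^2*cos(2*x)^2)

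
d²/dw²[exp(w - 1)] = exp(w - 1)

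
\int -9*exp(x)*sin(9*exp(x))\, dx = cos(9*exp(x)) + C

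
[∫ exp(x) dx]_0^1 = -1 + E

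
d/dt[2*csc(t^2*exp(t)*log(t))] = -2*t*(t*log(t) + 2*log(t) + 1)*exp(t)*cos(t^2*exp(t)*log(t))/sin(t^2*exp(t)*log(t))^2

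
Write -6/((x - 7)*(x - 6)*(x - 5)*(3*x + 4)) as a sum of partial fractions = 81/(5225*(3*x + 4)) - 3/(19*(x - 5)) + 3/(11*(x - 6)) - 3/(25*(x - 7))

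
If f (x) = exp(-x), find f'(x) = -exp(-x)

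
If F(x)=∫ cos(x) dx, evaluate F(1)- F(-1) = 2*sin(1)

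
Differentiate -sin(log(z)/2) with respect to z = -cos(log(z)/2)/(2*z)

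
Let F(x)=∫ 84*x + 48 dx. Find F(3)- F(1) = 432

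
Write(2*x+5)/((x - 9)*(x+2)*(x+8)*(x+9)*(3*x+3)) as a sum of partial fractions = -13/(3024*(x + 9)) + 11/(2142*(x + 8)) + 1/(1386*(x + 2)) - 1/(560*(x + 1)) + 23/(100980*(x - 9))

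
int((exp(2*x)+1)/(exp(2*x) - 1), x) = log(2*sinh(x)) + C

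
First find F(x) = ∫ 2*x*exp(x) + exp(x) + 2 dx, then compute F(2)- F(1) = -E + 2 + 3*exp(2)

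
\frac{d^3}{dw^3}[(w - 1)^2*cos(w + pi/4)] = w^2*sin(w + pi/4) - 2*w*sin(w + pi/4) - 6*w*cos(w + pi/4) - 5*sin(w + pi/4) + 6*cos(w + pi/4)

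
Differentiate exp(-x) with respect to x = -exp(-x)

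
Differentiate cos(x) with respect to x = -sin(x)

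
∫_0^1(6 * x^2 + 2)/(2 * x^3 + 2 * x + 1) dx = log(5)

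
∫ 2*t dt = t^2 + C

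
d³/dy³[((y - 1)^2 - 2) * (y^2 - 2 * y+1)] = 24*y - 24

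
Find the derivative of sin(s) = cos(s)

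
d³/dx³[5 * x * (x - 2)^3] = 120*x - 180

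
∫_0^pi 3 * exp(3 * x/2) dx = -2 + 2*exp(3*pi/2)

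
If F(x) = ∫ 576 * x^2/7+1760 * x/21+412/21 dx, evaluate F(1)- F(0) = 1868/21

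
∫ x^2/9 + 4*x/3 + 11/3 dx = x^3/27 + 2*x^2/3 + 11*x/3 + C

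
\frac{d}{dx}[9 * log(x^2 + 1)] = 18*x/(x^2 + 1)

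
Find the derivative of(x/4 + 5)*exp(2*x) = x*exp(2*x)/2 + 41*exp(2*x)/4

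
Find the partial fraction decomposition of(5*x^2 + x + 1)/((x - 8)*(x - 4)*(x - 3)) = 49/(5*(x - 3)) - 85/(4*(x - 4)) + 329/(20*(x - 8))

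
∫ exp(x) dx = exp(x) + C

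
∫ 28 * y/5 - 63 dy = 14*y^2/5 - 63*y + C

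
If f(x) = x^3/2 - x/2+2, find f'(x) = 3*x^2/2 - 1/2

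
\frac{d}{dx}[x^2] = 2*x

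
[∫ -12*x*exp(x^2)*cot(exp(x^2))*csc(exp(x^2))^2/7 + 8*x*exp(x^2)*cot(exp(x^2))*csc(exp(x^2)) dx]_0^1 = -4*csc(E) - 3*csc(1)^2/7 + 3*csc(E)^2/7 + 4*csc(1)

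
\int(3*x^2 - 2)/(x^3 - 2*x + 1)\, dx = log(x^3 - 2*x + 1) + C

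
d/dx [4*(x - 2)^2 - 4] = 8*x - 16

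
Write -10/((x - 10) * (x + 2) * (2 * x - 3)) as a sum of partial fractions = 40/(119*(2*x - 3)) - 5/(42*(x + 2)) - 5/(102*(x - 10))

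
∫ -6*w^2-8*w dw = -2*w^3 - 4*w^2 + C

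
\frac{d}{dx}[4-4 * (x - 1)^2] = 8 - 8*x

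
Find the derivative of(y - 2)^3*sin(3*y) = 3*(y - 2)^2*(y*cos(3*y) + sin(3*y) - 2*cos(3*y))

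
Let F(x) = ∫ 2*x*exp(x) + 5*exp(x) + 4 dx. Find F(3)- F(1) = -5*E + 8 + 9*exp(3)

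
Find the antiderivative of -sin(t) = cos(t) + C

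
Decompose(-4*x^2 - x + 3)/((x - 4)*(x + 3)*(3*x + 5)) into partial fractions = 29/(34*(3*x + 5)) - 15/(14*(x + 3)) - 65/(119*(x - 4))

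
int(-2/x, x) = -2*log(x) + C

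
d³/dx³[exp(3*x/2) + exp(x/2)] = 27*exp(3*x/2)/8 + exp(x/2)/8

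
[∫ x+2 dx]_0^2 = 6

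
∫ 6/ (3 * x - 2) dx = 2*log(3*x - 2) + C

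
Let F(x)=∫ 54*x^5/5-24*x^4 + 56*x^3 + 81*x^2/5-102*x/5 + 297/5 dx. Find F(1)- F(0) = 328/5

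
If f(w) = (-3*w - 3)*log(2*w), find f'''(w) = (3*w - 6)/w^3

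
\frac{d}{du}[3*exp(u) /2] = 3*exp(u)/2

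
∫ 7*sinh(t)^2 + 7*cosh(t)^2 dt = 7*sinh(2*t)/2 + C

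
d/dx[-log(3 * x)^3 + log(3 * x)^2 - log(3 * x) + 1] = (-3*log(x)^2 - 6*log(3)*log(x) + 2*log(x) - 3*log(3)^2 - 1 + 2*log(3))/x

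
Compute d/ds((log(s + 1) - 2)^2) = (2*log(s + 1) - 4)/(s + 1)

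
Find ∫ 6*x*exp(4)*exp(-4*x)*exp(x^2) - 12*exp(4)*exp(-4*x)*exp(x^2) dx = 3*exp((x - 2)^2) + C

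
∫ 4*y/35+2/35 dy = 2*y^2/35 + 2*y/35 + C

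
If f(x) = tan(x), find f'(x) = cos(x)^(-2)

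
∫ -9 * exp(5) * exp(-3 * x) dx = 3*exp(5 - 3*x) + C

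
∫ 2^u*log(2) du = 2^u + C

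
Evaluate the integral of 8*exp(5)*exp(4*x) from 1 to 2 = -2*exp(9) + 2*exp(13)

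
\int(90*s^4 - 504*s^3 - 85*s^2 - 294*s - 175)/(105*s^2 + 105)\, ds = 2*s^3/7 - 12*s^2/5 - 5*s/3 + log(s^2 + 1) + C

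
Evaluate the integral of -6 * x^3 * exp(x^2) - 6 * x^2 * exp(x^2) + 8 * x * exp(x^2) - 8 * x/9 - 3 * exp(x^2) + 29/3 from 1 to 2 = -11*exp(4) - E + 25/3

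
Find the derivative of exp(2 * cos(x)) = -2*exp(2*cos(x))*sin(x)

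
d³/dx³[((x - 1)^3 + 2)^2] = 120*x^3 - 360*x^2 + 360*x - 96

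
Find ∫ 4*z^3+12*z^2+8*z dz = z^4 + 4*z^3 + 4*z^2 + C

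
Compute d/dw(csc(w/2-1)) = -cot(w/2 - 1)*csc(w/2 - 1)/2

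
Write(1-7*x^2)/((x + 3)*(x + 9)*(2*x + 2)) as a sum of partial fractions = -283/(48*(x + 9)) + 31/(12*(x + 3)) - 3/(16*(x + 1))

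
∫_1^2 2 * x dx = 3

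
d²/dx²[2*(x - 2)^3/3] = 4*x - 8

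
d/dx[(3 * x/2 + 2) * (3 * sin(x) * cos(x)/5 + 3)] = 9*x*cos(2*x)/10 + 9*sin(2*x)/20 + 6*cos(2*x)/5 + 9/2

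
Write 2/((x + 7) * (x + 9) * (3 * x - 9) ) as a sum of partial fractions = 1/(36*(x + 9)) - 1/(30*(x + 7)) + 1/(180*(x - 3))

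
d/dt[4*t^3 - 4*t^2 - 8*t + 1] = 12*t^2 - 8*t - 8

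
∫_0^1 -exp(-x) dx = -1 + exp(-1)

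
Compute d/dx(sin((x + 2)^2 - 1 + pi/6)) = 2*(x + 2)*cos(x^2 + 4*x + pi/6 + 3)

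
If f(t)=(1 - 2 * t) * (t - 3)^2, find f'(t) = -6*t^2 + 26*t - 24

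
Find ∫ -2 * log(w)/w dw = -log(w)^2 + C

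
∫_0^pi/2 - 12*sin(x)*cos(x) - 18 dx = -9*pi - 6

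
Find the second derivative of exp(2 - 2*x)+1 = 4*exp(2 - 2*x)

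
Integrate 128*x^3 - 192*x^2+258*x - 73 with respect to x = 32*x^4 - 64*x^3 + 129*x^2 - 73*x + C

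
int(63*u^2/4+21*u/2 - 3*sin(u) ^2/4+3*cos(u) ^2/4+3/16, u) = 21*u^3/4 + 21*u^2/4 + 3*u/16 + 3*sin(2*u)/8 + C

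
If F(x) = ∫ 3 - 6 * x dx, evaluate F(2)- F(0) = -6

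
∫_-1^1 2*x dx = 0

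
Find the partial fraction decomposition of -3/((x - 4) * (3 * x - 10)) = 9/(2*(3*x - 10)) - 3/(2*(x - 4))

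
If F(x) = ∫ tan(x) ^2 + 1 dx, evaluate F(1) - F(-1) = 2*tan(1)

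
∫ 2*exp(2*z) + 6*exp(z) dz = (exp(z) + 3)^2 + C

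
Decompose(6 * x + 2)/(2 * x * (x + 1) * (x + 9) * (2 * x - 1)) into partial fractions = 20/(57*(2*x - 1)) + 13/(684*(x + 9)) - 1/(12*(x + 1)) - 1/(9*x)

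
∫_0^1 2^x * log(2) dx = 1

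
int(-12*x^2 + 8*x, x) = -4*x^3 + 4*x^2 + C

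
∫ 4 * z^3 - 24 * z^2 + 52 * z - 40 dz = z^4 - 8*z^3 + 26*z^2 - 40*z + C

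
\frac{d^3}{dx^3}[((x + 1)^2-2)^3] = 120*x^3 + 360*x^2 + 216*x - 24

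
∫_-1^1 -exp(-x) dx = -E + exp(-1)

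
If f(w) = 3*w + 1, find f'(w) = 3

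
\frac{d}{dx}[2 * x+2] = 2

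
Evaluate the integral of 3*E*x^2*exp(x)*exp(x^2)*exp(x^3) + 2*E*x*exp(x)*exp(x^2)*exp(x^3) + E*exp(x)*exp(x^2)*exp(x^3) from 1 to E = -exp(4) + exp(1 + E + exp(2) + exp(3))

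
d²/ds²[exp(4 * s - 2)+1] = 16*exp(4*s - 2)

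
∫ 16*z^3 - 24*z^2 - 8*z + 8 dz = 4*z^4 - 8*z^3 - 4*z^2 + 8*z + C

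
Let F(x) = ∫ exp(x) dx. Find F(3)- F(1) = -E + exp(3)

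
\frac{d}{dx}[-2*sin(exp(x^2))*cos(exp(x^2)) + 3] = 4*x*(2*sin(exp(x^2))^2 - 1)*exp(x^2)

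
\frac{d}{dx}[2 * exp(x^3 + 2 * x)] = 6*x^2*exp(x^3 + 2*x) + 4*exp(x^3 + 2*x)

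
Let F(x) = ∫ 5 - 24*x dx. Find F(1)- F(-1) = 10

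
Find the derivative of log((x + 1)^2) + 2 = 2/(x + 1)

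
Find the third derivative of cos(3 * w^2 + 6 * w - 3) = 216*w^3*sin(3*w^2 + 6*w - 3) + 648*w^2*sin(3*w^2 + 6*w - 3) + 648*w*sin(3*w^2 + 6*w - 3) - 108*w*cos(3*w^2 + 6*w - 3) + 216*sin(3*w^2 + 6*w - 3) - 108*cos(3*w^2 + 6*w - 3)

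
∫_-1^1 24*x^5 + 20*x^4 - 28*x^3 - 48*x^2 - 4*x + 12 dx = 0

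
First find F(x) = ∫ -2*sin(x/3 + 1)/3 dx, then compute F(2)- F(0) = -2*cos(1) + 2*cos(5/3)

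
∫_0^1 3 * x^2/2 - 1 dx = -1/2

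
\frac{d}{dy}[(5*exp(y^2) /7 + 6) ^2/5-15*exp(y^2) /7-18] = 20*y*exp(2*y^2)/49 - 6*y*exp(y^2)/7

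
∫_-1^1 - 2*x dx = 0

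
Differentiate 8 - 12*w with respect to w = -12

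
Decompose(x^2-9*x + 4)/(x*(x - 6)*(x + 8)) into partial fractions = 5/(4*(x + 8)) - 1/(6*(x - 6)) - 1/(12*x)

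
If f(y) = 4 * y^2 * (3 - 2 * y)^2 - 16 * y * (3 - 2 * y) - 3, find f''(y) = 192*y^2 - 288*y + 136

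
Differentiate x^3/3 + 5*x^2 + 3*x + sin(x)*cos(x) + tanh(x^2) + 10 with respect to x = x^2 - 2*x*tanh(x^2)^2 + 12*x + cos(2*x) + 3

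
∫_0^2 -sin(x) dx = -1 + cos(2)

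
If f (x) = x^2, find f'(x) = 2*x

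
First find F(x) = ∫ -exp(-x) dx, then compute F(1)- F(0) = -1 + exp(-1)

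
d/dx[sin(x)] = cos(x)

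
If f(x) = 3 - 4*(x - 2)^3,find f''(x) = 48 - 24*x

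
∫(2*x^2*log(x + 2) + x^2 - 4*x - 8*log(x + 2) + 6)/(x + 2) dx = ((x - 2)^2 + 2)*log(x + 2) + C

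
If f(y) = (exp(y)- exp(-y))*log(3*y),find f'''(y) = (y^3*exp(2*y)*log(y) + y^3*exp(2*y)*log(3) + y^3*log(y) + y^3*log(3) + 3*y^2*exp(2*y) - 3*y^2 - 3*y*exp(2*y) - 3*y + 2*exp(2*y) - 2)*exp(-y)/y^3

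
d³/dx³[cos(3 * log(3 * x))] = (21*sin(3*(log(x) + log(3))) + 27*cos(3*(log(x) + log(3))))/x^3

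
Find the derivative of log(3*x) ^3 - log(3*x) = (3*log(x)^2 + 6*log(3)*log(x) - 1 + 3*log(3)^2)/x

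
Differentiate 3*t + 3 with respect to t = 3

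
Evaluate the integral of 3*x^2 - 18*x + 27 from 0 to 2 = 26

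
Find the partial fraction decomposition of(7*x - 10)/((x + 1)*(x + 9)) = 73/(8*(x + 9)) - 17/(8*(x + 1))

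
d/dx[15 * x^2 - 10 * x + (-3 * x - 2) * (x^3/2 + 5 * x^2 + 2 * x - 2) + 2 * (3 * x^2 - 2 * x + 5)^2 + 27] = 66*x^3 - 120*x^2 + 134*x - 48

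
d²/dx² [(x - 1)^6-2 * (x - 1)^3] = 30*x^4 - 120*x^3 + 180*x^2 - 132*x + 42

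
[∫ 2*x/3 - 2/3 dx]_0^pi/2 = -pi/3 + pi^2/12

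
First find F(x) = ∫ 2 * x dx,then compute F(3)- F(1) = 8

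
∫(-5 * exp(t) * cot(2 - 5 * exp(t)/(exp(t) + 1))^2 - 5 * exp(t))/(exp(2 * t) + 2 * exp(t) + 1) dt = cot((3*exp(t) - 2)/(exp(t) + 1)) + C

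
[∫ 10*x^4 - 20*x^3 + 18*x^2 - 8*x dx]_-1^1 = 16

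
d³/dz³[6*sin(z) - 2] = -6*cos(z)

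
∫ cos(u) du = sin(u) + C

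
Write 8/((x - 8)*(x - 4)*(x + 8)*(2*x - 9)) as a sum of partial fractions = -64/(175*(2*x - 9)) - 1/(600*(x + 8)) + 1/(6*(x - 4)) + 1/(56*(x - 8))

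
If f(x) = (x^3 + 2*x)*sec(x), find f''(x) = (-x^3 + 2*x^3/cos(x)^2 + 6*x^2*sin(x)/cos(x) + 4*x + 4*x/cos(x)^2 + 4*sin(x)/cos(x))/cos(x)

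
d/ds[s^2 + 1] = 2*s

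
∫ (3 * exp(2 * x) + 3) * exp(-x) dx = 6*sinh(x) + C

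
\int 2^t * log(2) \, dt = 2^t + C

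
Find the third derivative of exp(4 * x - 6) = 64*exp(4*x - 6)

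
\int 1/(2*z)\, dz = log(z)/2 + C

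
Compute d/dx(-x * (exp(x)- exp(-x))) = (-x*exp(2*x) - x - exp(2*x) + 1)*exp(-x)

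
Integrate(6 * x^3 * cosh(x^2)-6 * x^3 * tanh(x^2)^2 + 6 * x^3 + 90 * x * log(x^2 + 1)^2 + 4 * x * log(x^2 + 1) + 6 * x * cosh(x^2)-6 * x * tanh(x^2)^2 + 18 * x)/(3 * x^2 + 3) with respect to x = 5*log(x^2 + 1)^3 + log(x^2 + 1)^2/3 + 2*log(x^2 + 1) + sinh(x^2) + tanh(x^2) + C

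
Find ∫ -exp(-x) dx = exp(-x) + C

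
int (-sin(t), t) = cos(t) + C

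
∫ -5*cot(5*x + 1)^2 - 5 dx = cot(5*x + 1) + C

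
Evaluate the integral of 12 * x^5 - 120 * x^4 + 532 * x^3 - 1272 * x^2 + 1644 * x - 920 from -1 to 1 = -2736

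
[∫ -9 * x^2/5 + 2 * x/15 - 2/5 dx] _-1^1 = -2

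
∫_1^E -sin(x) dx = cos(E) - cos(1)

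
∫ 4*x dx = 2*x^2 + C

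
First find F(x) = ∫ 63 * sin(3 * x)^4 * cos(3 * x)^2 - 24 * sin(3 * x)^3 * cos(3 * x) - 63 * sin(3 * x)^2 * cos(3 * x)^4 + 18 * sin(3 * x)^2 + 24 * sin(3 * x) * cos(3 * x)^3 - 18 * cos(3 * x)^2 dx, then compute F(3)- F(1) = 3*sin(6) - (1 - cos(12))/2 + 7*sin(3)^3*cos(3)^3 - 7*sin(9)^3*cos(9)^3 + (1 - cos(36))/2 - 3*sin(18)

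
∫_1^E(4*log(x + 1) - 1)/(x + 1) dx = -log(1 + E) - 2*log(2)^2 + log(2) + 2*log(1 + E)^2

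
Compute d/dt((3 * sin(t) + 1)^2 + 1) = 6*(3*sin(t) + 1)*cos(t)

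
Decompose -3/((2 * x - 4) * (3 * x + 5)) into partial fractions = 9/(22*(3*x + 5)) - 3/(22*(x - 2))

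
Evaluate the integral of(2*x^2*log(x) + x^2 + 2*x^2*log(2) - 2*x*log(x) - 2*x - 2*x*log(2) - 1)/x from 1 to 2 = 0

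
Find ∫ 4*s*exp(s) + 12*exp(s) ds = 4*(s + 2)*exp(s) + C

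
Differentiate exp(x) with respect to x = exp(x)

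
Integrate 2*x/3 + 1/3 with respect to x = x^2/3 + x/3 + C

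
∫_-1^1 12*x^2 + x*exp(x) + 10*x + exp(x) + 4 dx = exp(-1) + E + 16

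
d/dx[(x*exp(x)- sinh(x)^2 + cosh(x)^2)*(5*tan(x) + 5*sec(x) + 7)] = 5*sqrt(2)*x*exp(x)*sin(x + pi/4)/cos(x)^2 + 5*x*exp(x)*tan(x) + 7*x*exp(x) + 5*x*exp(x)/cos(x)^2 + 5*exp(x)*tan(x) + 7*exp(x) + 5*exp(x)/cos(x) + 5*sin(x)/cos(x)^2 + 5/cos(x)^2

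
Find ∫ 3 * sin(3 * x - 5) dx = -cos(3*x - 5) + C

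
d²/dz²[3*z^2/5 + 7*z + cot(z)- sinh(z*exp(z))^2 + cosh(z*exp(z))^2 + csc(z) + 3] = 6/5 - 1/sin(z) + 2*cos(z)/sin(z)^3 + 2/sin(z)^3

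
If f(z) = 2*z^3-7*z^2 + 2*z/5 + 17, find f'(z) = 6*z^2 - 14*z + 2/5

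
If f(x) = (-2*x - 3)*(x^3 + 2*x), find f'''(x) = -48*x - 18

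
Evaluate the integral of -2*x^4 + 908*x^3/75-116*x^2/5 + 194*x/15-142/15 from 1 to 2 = -56/5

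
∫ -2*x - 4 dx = -x^2 - 4*x + C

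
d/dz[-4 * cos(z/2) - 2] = 2*sin(z/2)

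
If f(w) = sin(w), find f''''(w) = sin(w)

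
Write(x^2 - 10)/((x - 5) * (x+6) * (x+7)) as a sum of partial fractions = 13/(4*(x + 7)) - 26/(11*(x + 6)) + 5/(44*(x - 5))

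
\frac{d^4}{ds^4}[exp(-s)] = exp(-s)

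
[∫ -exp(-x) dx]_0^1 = -1 + exp(-1)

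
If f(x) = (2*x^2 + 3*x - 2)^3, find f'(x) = 48*x^5 + 180*x^4 + 120*x^3 - 135*x^2 - 60*x + 36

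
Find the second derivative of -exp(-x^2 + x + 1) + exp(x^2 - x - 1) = (-4*x^2*exp(-2*x^2 + 2*x + 2) + 4*x^2 + 4*x*exp(-2*x^2 + 2*x + 2) - 4*x + exp(-2*x^2 + 2*x + 2) + 3)*exp(x^2 - x - 1)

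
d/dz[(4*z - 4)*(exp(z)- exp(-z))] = (4*z*exp(2*z) + 4*z - 8)*exp(-z)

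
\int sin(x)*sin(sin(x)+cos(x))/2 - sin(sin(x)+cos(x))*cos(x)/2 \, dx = cos(sqrt(2)*sin(x + pi/4))/2 + C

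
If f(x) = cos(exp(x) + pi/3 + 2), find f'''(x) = (exp(2*x)*sin(exp(x) + pi/3 + 2) - 3*exp(x)*cos(exp(x) + pi/3 + 2) - sin(exp(x) + pi/3 + 2))*exp(x)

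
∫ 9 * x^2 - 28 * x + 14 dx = 3*x^3 - 14*x^2 + 14*x + C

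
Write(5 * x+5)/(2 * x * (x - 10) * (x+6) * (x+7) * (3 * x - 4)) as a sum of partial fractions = -189/(22880*(3*x - 4)) - 3/(595*(x + 7)) + 25/(4224*(x + 6)) + 11/(28288*(x - 10)) + 1/(672*x)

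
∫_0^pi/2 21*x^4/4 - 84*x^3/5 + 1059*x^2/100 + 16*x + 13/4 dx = 5 + (-3*pi/2 + 3*pi^2/20 + 5)*(-4 + pi/10 + 7*pi^2/4 + 7*pi^3/8)/4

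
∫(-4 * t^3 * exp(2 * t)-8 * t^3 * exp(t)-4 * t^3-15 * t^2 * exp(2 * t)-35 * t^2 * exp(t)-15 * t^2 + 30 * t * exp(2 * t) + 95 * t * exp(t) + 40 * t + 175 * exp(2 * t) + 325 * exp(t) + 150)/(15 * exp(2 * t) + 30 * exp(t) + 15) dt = -t*(t - 5)*((exp(t) + 1)*(t^2 + 10*t + 30) + 5*exp(t))/(15*exp(t) + 15) + C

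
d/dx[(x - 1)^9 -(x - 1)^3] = 9*x^8 - 72*x^7 + 252*x^6 - 504*x^5 + 630*x^4 - 504*x^3 + 249*x^2 - 66*x + 6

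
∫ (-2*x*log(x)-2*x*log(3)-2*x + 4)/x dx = -2*(x - 2)*log(3*x) + C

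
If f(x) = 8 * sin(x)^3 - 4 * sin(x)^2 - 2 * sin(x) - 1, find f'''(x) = 16*sin(2*x) - 4*cos(x) + 54*cos(3*x)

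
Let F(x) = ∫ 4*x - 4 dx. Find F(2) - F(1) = 2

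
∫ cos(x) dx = sin(x) + C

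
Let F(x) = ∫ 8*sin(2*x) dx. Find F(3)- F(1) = -4*cos(6) + 4*cos(2)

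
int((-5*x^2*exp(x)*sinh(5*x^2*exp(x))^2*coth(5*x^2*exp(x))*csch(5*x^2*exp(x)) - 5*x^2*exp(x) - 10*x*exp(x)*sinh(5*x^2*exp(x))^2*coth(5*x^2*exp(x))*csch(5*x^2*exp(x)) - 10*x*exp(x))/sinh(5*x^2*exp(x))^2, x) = coth(5*x^2*exp(x)) + csch(5*x^2*exp(x)) + C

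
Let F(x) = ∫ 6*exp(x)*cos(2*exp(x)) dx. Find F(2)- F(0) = -3*sin(2) + 3*sin(2*exp(2))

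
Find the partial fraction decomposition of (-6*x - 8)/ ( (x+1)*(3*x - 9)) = 1/(6*(x + 1)) - 13/(6*(x - 3))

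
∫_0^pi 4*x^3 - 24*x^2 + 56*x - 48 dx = -36 + ((-2 + pi)^2 + 2)^2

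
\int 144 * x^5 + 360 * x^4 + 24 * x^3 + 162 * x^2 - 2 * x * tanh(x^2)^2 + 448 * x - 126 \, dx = 24*x^6 + 72*x^5 + 6*x^4 + 54*x^3 + 223*x^2 - 126*x + tanh(x^2) + C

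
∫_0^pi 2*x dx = pi^2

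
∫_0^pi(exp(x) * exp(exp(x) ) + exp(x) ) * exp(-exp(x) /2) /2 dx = -exp(1/2) - exp(-exp(pi)/2) + exp(-1/2) + exp(exp(pi)/2)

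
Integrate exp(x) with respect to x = exp(x) + C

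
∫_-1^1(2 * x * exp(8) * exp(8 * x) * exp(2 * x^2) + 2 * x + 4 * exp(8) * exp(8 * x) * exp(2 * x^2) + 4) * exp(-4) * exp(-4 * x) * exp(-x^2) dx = -E - exp(-9) + exp(-1) + exp(9)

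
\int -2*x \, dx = -x^2 + C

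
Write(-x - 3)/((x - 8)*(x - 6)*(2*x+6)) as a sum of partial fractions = 1/(4*(x - 6)) - 1/(4*(x - 8))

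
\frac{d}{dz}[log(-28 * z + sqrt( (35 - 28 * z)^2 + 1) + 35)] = (784*z - 28*sqrt(784*z^2 - 1960*z + 1226) - 980)/(784*z^2 - 28*z*sqrt(784*z^2 - 1960*z + 1226) - 1960*z + 35*sqrt(784*z^2 - 1960*z + 1226) + 1226)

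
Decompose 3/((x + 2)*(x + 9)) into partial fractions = -3/(7*(x + 9)) + 3/(7*(x + 2))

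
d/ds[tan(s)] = cos(s)^(-2)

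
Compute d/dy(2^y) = 2^y*log(2)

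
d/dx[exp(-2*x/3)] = -2*exp(-2*x/3)/3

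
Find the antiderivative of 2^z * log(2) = 2^z + C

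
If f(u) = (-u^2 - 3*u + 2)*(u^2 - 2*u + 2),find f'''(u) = -24*u - 6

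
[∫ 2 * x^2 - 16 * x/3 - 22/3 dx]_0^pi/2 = (-4 + pi/3)*(1 + pi/2)^2 + 4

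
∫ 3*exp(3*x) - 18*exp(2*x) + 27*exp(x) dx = (exp(x) - 3)^3 + C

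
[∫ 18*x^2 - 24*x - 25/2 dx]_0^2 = -25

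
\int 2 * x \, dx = x^2 + C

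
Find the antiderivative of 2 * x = x^2 + C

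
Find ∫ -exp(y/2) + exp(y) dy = (exp(y/2) - 1)^2 + C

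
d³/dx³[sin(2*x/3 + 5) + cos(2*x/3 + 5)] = 8*sin(2*x/3 + 5)/27 - 8*cos(2*x/3 + 5)/27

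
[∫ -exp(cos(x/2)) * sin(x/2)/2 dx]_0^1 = -E + exp(cos(1/2))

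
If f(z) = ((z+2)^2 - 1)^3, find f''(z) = 30*z^4 + 240*z^3 + 684*z^2 + 816*z + 342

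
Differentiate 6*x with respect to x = 6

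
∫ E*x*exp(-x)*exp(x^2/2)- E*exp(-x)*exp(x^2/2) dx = exp(x^2/2 - x + 1) + C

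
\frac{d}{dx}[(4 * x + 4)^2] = 32*x + 32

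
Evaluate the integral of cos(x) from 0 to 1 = sin(1)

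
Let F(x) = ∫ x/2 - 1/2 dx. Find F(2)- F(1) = 1/4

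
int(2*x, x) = x^2 + C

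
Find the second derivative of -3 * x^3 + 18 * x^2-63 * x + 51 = 36 - 18*x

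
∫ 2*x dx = x^2 + C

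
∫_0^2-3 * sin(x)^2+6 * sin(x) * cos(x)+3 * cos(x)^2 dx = 3*(cos(2) + sin(2))*sin(2)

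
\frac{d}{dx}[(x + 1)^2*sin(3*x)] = 3*x^2*cos(3*x) + 2*x*sin(3*x) + 6*x*cos(3*x) + 2*sin(3*x) + 3*cos(3*x)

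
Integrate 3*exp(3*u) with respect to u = exp(3*u) + C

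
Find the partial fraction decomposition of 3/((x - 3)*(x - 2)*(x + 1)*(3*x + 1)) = 81/(140*(3*x + 1)) - 1/(8*(x + 1)) - 1/(7*(x - 2)) + 3/(40*(x - 3))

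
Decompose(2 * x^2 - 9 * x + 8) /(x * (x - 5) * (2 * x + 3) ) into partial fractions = 8/(3*(2*x + 3)) + 1/(5*(x - 5)) - 8/(15*x)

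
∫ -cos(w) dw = -sin(w) + C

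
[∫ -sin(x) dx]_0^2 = -1 + cos(2)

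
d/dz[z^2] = 2*z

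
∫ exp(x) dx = exp(x) + C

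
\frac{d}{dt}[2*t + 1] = 2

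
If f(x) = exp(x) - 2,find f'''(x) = exp(x)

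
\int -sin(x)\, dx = cos(x) + C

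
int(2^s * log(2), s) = 2^s + C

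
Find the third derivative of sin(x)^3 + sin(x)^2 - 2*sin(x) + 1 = (-8*sin(x) + 27*cos(x)^2 - 19)*cos(x)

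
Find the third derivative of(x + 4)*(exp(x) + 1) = x*exp(x) + 7*exp(x)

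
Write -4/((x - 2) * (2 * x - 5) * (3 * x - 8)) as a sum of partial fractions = -18/(3*x - 8) + 16/(2*x - 5) - 2/(x - 2)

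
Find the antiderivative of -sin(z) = cos(z) + C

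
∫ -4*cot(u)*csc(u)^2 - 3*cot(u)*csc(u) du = 2/tan(u)^2 + 3/sin(u) + C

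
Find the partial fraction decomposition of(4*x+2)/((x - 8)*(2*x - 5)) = -24/(11*(2*x - 5)) + 34/(11*(x - 8))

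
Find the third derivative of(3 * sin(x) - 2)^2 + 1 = -36*sin(2*x) + 12*cos(x)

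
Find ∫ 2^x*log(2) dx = 2^x + C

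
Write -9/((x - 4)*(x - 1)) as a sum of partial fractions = 3/(x - 1) - 3/(x - 4)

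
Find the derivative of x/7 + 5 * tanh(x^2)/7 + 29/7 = 10*x/(7*cosh(x^2)^2) + 1/7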